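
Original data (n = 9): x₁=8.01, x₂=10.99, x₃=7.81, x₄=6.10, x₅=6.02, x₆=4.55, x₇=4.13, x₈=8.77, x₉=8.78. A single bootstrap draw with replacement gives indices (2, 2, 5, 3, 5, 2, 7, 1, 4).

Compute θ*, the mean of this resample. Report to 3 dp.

θ* = 7.896

Resample values: 10.99, 10.99, 6.02, 7.81, 6.02, 10.99, 4.13, 8.01, 6.10.
Mean = (10.99 + 10.99 + 6.02 + 7.81 + 6.02 + 10.99 + 4.13 + 8.01 + 6.10) / 9 = 71.060 / 9 = 7.896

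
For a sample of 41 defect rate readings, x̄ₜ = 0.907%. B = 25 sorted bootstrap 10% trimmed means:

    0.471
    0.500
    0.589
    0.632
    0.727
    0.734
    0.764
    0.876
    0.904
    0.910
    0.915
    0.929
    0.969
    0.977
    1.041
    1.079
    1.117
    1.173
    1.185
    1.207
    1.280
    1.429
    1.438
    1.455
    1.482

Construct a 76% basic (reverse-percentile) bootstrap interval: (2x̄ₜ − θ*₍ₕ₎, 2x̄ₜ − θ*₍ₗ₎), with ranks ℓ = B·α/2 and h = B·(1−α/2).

Percentile endpoints at ranks 3 and 22: θ*₍3₎ = 0.589, θ*₍22₎ = 1.429.
Basic interval reflects these around x̄ₜ:
  lower = 2 × 0.907 − 1.429 = 0.385
  upper = 2 × 0.907 − 0.589 = 1.225

(0.385, 1.225)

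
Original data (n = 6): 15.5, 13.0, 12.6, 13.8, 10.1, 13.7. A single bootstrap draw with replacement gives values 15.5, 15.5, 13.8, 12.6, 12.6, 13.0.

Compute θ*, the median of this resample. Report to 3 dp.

Sorted: 12.6, 12.6, 13.0, 13.8, 15.5, 15.5
Median = average of the two middle values = 13.400

θ* = 13.400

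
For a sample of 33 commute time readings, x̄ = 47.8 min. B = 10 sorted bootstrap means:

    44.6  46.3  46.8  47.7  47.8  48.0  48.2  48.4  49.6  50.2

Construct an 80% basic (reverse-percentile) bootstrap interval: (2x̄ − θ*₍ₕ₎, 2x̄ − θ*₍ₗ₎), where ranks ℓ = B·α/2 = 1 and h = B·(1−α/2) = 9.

(46.0, 51.0)

Percentile endpoints at ranks 1 and 9: θ*₍1₎ = 44.6, θ*₍9₎ = 49.6.
Basic interval reflects these around x̄:
  lower = 2 × 47.8 − 49.6 = 46.0
  upper = 2 × 47.8 − 44.6 = 51.0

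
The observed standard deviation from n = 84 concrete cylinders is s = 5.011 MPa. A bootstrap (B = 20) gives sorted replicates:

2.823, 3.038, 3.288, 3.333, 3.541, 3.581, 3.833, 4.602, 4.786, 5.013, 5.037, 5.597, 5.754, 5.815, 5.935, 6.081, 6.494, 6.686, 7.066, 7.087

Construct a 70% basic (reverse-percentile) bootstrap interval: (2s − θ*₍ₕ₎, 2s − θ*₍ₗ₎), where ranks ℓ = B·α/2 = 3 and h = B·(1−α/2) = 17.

Percentile endpoints at ranks 3 and 17: θ*₍3₎ = 3.288, θ*₍17₎ = 6.494.
Basic interval reflects these around s:
  lower = 2 × 5.011 − 6.494 = 3.528
  upper = 2 × 5.011 − 3.288 = 6.734

(3.528, 6.734)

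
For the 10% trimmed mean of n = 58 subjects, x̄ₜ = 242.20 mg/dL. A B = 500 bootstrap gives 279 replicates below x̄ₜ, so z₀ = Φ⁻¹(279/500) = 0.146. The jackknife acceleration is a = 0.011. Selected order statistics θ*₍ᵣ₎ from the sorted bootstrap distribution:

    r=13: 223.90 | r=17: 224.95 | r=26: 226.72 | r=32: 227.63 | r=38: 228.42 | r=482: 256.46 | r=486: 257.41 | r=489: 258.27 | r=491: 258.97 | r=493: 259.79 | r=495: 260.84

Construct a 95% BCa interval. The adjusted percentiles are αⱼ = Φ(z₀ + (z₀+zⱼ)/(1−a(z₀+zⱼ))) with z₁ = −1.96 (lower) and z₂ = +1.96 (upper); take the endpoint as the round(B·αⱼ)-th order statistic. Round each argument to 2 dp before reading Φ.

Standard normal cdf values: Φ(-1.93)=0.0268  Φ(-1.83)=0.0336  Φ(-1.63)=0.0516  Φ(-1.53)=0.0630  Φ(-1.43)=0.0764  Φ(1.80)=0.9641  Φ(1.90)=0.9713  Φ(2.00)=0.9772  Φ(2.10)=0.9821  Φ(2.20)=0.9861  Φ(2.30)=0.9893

Lower: z₀ + z₁ = 0.146 + (-1.960) = -1.814; 1 − a(z₀+z₁) = 1 − (0.011)(-1.814) = 1.0200; argument = 0.146 + (-1.814)/1.0200 = -1.6325 → -1.63.
α₁ = Φ(-1.63) = 0.0516; rank = round(500 × 0.0516) = 26; θ*₍26₎ = 226.72.
Upper: z₀ + z₂ = 2.106; 1 − a(z₀+z₂) = 0.9768; argument = 2.3019 → 2.30; α₂ = 0.9893; rank = 495; θ*₍495₎ = 260.84.

(226.72, 260.84)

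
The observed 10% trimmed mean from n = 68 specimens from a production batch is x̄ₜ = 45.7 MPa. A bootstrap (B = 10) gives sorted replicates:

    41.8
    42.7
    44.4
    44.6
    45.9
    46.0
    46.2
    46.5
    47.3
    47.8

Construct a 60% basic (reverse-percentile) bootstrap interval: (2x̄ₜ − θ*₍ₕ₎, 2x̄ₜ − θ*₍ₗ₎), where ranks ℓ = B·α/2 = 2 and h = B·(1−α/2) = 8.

Percentile endpoints at ranks 2 and 8: θ*₍2₎ = 42.7, θ*₍8₎ = 46.5.
Basic interval reflects these around x̄ₜ:
  lower = 2 × 45.7 − 46.5 = 44.9
  upper = 2 × 45.7 − 42.7 = 48.7

(44.9, 48.7)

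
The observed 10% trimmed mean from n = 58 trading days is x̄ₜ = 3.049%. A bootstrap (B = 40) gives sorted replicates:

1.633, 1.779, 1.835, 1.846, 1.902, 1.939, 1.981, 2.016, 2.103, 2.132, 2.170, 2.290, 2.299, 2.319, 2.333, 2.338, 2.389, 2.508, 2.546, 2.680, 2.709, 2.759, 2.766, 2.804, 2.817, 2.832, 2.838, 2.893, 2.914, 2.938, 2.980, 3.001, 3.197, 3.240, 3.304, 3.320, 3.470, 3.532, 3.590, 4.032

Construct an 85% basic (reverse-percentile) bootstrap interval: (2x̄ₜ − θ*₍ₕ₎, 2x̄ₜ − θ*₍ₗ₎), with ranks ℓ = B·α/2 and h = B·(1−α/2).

Percentile endpoints at ranks 3 and 37: θ*₍3₎ = 1.835, θ*₍37₎ = 3.470.
Basic interval reflects these around x̄ₜ:
  lower = 2 × 3.049 − 3.470 = 2.628
  upper = 2 × 3.049 − 1.835 = 4.263

(2.628, 4.263)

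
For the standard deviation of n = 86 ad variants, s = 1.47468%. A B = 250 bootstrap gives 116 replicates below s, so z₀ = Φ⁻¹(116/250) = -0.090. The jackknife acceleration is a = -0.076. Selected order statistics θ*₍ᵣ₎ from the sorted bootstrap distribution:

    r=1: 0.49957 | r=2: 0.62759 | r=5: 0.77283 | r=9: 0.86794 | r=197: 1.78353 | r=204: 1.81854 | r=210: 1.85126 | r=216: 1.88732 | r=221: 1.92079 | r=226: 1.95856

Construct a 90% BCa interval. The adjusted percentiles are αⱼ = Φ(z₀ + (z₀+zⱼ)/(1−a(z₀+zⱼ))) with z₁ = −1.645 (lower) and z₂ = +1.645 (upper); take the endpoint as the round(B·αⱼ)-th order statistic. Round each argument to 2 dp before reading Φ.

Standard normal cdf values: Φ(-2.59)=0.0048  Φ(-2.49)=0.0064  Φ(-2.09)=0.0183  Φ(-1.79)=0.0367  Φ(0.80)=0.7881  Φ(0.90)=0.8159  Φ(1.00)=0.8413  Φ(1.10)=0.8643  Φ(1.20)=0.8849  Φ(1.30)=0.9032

Lower: z₀ + z₁ = -0.090 + (-1.645) = -1.735; 1 − a(z₀+z₁) = 1 − (-0.076)(-1.735) = 0.8681; argument = -0.090 + (-1.735)/0.8681 = -2.0885 → -2.09.
α₁ = Φ(-2.09) = 0.0183; rank = round(250 × 0.0183) = 5; θ*₍5₎ = 0.77283.
Upper: z₀ + z₂ = 1.555; 1 − a(z₀+z₂) = 1.1182; argument = 1.3007 → 1.30; α₂ = 0.9032; rank = 226; θ*₍226₎ = 1.95856.

(0.77283, 1.95856)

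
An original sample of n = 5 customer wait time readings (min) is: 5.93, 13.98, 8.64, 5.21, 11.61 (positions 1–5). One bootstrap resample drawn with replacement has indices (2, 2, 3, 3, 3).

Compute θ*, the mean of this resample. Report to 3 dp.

Resample values: 13.98, 13.98, 8.64, 8.64, 8.64.
Mean = (13.98 + 13.98 + 8.64 + 8.64 + 8.64) / 5 = 53.880 / 5 = 10.776

θ* = 10.776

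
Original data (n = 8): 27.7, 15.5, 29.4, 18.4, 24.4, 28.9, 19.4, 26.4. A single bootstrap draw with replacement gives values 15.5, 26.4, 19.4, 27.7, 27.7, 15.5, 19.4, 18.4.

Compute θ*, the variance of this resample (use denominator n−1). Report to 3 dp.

θ* = 27.260

Mean = 21.2500; sum of squared deviations = 190.8200
s² = 190.8200 / 7 = 27.2600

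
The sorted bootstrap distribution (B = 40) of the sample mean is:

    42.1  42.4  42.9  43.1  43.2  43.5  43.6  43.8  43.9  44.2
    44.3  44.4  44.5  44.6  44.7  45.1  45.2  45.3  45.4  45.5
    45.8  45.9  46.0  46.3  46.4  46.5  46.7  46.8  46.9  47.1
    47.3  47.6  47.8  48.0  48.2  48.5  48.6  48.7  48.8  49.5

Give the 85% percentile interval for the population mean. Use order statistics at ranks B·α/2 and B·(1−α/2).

(42.9, 48.6)

α = 0.15; lower rank = 40 × 0.075 = 3; upper rank = 40 × 0.925 = 37.
The 3rd smallest replicate is 42.9; the 37th is 48.6.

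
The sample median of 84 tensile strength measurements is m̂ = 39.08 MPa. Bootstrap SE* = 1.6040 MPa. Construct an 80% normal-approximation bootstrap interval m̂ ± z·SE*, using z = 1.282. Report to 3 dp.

(37.024, 41.136)

Margin = 1.282 × 1.6040 = 2.0563
Interval: 39.08 ± 2.0563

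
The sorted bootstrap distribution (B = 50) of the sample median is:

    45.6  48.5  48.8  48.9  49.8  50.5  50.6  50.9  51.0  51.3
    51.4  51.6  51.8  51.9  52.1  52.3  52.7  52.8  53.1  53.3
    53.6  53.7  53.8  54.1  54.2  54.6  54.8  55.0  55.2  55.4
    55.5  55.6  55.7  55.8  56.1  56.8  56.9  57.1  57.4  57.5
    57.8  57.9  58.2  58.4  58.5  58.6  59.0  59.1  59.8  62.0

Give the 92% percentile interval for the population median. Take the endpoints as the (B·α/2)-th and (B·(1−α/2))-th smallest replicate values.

α = 0.08; lower rank = 50 × 0.040 = 2; upper rank = 50 × 0.960 = 48.
The 2nd smallest replicate is 48.5; the 48th is 59.1.

(48.5, 59.1)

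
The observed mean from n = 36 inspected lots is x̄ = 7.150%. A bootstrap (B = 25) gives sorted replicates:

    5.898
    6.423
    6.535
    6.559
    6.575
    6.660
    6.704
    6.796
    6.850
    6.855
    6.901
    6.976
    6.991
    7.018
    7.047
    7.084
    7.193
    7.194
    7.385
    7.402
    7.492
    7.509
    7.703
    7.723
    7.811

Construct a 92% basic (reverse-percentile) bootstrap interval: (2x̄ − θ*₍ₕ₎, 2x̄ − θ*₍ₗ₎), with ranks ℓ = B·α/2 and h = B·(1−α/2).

Percentile endpoints at ranks 1 and 24: θ*₍1₎ = 5.898, θ*₍24₎ = 7.723.
Basic interval reflects these around x̄:
  lower = 2 × 7.150 − 7.723 = 6.577
  upper = 2 × 7.150 − 5.898 = 8.402

(6.577, 8.402)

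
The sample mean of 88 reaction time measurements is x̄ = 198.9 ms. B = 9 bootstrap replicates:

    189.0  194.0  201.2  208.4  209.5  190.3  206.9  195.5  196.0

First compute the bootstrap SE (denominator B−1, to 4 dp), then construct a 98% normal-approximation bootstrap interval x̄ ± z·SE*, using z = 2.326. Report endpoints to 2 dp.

Mean of replicates = 198.9778; sum of squared deviations = 487.7956; SE* = √(487.7956/8) = 7.8086
Margin = 2.326 × 7.8086 = 18.163
Interval: 198.9 ± 18.163

(180.74, 217.06)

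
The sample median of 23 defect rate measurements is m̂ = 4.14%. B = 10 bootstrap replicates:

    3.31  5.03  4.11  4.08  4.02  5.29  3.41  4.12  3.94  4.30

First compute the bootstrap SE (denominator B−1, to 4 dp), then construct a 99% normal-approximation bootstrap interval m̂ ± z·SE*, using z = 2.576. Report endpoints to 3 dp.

(2.553, 5.727)

Mean of replicates = 4.1610; sum of squared deviations = 3.4169; SE* = √(3.4169/9) = 0.6162
Margin = 2.576 × 0.6162 = 1.5873
Interval: 4.14 ± 1.5873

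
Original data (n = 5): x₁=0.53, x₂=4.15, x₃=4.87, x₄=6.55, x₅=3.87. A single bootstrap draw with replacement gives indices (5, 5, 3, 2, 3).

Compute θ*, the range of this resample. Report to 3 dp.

Resample values: 3.87, 3.87, 4.87, 4.15, 4.87.
Range = 4.87 − 3.87 = 1.000

θ* = 1.000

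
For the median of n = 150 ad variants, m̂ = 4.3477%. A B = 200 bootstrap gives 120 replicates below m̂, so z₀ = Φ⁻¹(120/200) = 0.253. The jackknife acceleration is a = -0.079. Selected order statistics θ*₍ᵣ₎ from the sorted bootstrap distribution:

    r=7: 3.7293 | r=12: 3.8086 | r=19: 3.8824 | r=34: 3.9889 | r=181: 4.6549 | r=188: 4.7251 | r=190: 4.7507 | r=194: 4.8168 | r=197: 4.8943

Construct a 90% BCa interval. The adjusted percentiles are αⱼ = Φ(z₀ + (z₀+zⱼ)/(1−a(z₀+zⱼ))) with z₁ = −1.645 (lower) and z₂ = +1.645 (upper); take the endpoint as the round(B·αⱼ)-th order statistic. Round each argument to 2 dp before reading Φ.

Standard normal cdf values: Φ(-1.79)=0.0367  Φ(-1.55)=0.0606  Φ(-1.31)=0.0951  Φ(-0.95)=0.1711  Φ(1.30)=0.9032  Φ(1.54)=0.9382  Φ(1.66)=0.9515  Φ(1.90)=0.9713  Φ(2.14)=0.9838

(3.8824, 4.8168)

Lower: z₀ + z₁ = 0.253 + (-1.645) = -1.392; 1 − a(z₀+z₁) = 1 − (-0.079)(-1.392) = 0.8900; argument = 0.253 + (-1.392)/0.8900 = -1.3110 → -1.31.
α₁ = Φ(-1.31) = 0.0951; rank = round(200 × 0.0951) = 19; θ*₍19₎ = 3.8824.
Upper: z₀ + z₂ = 1.898; 1 − a(z₀+z₂) = 1.1499; argument = 1.9035 → 1.90; α₂ = 0.9713; rank = 194; θ*₍194₎ = 4.8168.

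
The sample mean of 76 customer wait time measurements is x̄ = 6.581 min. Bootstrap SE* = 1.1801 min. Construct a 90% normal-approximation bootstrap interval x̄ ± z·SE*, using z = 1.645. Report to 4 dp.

Margin = 1.645 × 1.1801 = 1.94126
Interval: 6.581 ± 1.94126

(4.6397, 8.5223)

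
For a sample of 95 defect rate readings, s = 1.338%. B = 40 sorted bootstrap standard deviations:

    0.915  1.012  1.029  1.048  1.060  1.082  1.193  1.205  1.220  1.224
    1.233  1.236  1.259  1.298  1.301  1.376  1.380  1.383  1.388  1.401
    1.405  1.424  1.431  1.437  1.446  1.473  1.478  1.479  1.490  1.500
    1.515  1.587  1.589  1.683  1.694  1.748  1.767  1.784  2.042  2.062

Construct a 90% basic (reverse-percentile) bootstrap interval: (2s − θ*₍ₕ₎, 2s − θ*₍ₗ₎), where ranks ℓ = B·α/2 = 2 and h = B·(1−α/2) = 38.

(0.892, 1.664)

Percentile endpoints at ranks 2 and 38: θ*₍2₎ = 1.012, θ*₍38₎ = 1.784.
Basic interval reflects these around s:
  lower = 2 × 1.338 − 1.784 = 0.892
  upper = 2 × 1.338 − 1.012 = 1.664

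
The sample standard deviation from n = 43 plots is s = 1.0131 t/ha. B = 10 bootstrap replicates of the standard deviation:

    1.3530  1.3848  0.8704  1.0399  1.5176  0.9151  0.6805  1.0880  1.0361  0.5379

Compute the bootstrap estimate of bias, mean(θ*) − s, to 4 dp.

mean(θ*) = (1.3530 + 1.3848 + 0.8704 + 1.0399 + 1.5176 + 0.9151 + 0.6805 + 1.0880 + 1.0361 + 0.5379) / 10 = 1.04233
bias = 1.04233 − 1.0131

bias = +0.0292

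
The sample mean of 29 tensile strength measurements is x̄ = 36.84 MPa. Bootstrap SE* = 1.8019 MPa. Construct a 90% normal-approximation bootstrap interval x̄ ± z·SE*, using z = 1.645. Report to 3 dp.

(33.876, 39.804)

Margin = 1.645 × 1.8019 = 2.9641
Interval: 36.84 ± 2.9641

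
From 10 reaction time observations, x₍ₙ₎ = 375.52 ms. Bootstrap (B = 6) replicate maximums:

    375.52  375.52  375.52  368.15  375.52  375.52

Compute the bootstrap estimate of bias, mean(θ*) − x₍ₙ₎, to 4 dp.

mean(θ*) = (375.52 + 375.52 + 375.52 + 368.15 + 375.52 + 375.52) / 6 = 374.29167
bias = 374.29167 − 375.52

bias = −1.2283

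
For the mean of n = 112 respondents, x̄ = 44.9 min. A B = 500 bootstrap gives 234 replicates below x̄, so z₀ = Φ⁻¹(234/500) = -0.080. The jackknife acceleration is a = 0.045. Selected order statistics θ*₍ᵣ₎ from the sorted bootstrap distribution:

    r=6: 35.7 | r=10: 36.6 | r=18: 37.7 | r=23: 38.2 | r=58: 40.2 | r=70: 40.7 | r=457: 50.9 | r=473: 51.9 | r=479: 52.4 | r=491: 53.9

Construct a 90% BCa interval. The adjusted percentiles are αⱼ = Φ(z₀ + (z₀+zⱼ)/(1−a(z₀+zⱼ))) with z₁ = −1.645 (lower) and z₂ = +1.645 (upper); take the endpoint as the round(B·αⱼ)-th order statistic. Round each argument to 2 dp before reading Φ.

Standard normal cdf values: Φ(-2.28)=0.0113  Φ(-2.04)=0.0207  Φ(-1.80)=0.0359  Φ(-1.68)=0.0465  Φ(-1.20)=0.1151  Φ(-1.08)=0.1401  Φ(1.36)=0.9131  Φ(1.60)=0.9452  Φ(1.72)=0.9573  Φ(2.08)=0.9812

(38.2, 51.9)

Lower: z₀ + z₁ = -0.080 + (-1.645) = -1.725; 1 − a(z₀+z₁) = 1 − (0.045)(-1.725) = 1.0776; argument = -0.080 + (-1.725)/1.0776 = -1.6807 → -1.68.
α₁ = Φ(-1.68) = 0.0465; rank = round(500 × 0.0465) = 23; θ*₍23₎ = 38.2.
Upper: z₀ + z₂ = 1.565; 1 − a(z₀+z₂) = 0.9296; argument = 1.6036 → 1.60; α₂ = 0.9452; rank = 473; θ*₍473₎ = 51.9.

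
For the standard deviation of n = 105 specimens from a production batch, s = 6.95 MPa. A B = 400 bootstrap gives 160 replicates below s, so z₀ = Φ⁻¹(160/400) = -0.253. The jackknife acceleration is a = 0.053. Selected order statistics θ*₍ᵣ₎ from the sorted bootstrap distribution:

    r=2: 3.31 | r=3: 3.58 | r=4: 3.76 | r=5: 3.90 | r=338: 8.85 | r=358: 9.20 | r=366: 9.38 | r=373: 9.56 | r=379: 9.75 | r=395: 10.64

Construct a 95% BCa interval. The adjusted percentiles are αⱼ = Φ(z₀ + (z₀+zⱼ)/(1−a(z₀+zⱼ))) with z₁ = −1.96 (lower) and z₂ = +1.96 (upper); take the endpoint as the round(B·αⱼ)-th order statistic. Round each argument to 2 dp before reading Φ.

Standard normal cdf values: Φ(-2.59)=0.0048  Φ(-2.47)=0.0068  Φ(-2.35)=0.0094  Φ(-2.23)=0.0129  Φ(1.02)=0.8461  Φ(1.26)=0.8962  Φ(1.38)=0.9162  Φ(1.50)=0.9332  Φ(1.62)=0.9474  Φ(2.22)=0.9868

(3.90, 9.75)

Lower: z₀ + z₁ = -0.253 + (-1.960) = -2.213; 1 − a(z₀+z₁) = 1 − (0.053)(-2.213) = 1.1173; argument = -0.253 + (-2.213)/1.1173 = -2.2337 → -2.23.
α₁ = Φ(-2.23) = 0.0129; rank = round(400 × 0.0129) = 5; θ*₍5₎ = 3.90.
Upper: z₀ + z₂ = 1.707; 1 − a(z₀+z₂) = 0.9095; argument = 1.6238 → 1.62; α₂ = 0.9474; rank = 379; θ*₍379₎ = 9.75.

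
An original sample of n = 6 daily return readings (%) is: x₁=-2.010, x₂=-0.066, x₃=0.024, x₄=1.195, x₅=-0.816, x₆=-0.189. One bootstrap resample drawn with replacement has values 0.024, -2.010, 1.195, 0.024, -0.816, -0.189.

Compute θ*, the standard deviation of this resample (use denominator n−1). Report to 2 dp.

Mean = -0.2953; sum of squared deviations = 5.6475
s² = 5.6475 / 5 = 1.1295
s = √1.1295 = 1.06

θ* = 1.06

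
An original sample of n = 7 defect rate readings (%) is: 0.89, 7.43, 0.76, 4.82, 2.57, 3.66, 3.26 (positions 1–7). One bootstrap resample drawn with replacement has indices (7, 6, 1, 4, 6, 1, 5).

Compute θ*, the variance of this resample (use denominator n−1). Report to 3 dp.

Resample values: 3.26, 3.66, 0.89, 4.82, 3.66, 0.89, 2.57.
Mean = 2.8214; sum of squared deviations = 13.1171
s² = 13.1171 / 6 = 2.1862

θ* = 2.186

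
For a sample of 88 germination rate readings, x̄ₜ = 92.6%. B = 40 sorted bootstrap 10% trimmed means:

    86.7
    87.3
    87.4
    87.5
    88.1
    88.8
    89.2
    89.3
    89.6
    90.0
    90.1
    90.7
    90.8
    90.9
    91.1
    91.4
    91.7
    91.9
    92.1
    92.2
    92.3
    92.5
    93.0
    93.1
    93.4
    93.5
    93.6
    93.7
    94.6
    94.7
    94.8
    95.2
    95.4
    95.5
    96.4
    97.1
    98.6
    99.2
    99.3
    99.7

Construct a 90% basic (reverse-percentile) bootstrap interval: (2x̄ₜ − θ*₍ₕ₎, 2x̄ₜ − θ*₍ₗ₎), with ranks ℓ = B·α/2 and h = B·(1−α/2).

(86.0, 97.9)

Percentile endpoints at ranks 2 and 38: θ*₍2₎ = 87.3, θ*₍38₎ = 99.2.
Basic interval reflects these around x̄ₜ:
  lower = 2 × 92.6 − 99.2 = 86.0
  upper = 2 × 92.6 − 87.3 = 97.9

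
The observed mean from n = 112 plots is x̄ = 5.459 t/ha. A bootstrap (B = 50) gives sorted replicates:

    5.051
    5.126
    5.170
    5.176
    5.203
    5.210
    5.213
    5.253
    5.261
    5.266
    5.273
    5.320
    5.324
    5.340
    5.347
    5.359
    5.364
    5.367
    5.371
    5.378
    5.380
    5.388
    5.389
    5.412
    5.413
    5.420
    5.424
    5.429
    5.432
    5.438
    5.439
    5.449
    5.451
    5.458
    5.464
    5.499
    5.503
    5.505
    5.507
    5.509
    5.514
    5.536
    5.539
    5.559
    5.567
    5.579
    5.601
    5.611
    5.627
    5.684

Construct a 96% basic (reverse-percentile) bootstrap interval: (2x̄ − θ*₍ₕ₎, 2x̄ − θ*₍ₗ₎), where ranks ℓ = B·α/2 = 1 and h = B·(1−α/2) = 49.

Percentile endpoints at ranks 1 and 49: θ*₍1₎ = 5.051, θ*₍49₎ = 5.627.
Basic interval reflects these around x̄:
  lower = 2 × 5.459 − 5.627 = 5.291
  upper = 2 × 5.459 − 5.051 = 5.867

(5.291, 5.867)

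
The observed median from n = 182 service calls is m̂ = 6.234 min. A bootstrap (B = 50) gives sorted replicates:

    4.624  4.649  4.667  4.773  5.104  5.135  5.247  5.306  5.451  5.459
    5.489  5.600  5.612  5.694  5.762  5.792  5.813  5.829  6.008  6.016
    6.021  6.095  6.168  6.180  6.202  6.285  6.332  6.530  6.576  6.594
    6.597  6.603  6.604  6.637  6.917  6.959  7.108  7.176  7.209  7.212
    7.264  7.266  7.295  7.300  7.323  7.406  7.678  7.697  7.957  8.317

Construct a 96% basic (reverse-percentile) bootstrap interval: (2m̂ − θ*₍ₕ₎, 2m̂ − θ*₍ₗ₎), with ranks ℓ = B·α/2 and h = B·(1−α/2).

Percentile endpoints at ranks 1 and 49: θ*₍1₎ = 4.624, θ*₍49₎ = 7.957.
Basic interval reflects these around m̂:
  lower = 2 × 6.234 − 7.957 = 4.511
  upper = 2 × 6.234 − 4.624 = 7.844

(4.511, 7.844)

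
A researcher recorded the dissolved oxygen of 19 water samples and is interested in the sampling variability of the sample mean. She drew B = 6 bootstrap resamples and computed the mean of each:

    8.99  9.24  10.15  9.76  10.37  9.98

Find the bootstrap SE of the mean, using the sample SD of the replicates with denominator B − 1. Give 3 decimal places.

SE* = 0.536

Bootstrap SE is the standard deviation of the 6 replicate means.
Mean of replicates: (8.99 + 9.24 + 10.15 + 9.76 + 10.37 + 9.98) / 6 = 58.4900 / 6 = 9.7483
Sum of squared deviations: (−0.7583)² + (−0.5083)² + (+0.4017)² + (+0.0117)² + (+0.6217)² + (+0.2317)² = 1.4351
Variance = 1.4351 / 5 = 0.2870
SE* = √0.2870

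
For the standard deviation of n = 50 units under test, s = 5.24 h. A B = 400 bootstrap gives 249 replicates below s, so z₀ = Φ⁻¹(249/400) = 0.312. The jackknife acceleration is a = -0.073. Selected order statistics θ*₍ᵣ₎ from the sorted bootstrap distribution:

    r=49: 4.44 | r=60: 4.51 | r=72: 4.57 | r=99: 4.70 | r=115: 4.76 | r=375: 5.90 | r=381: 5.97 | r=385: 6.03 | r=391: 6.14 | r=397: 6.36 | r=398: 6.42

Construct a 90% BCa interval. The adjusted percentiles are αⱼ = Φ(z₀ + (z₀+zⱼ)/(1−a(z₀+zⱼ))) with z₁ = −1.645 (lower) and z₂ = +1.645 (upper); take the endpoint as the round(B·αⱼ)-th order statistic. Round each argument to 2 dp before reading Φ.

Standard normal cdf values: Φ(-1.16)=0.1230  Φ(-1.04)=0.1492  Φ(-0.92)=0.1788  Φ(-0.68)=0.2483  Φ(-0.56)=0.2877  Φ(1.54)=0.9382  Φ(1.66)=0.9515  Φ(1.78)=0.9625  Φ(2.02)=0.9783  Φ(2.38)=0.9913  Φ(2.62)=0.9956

Lower: z₀ + z₁ = 0.312 + (-1.645) = -1.333; 1 − a(z₀+z₁) = 1 − (-0.073)(-1.333) = 0.9027; argument = 0.312 + (-1.333)/0.9027 = -1.1647 → -1.16.
α₁ = Φ(-1.16) = 0.1230; rank = round(400 × 0.1230) = 49; θ*₍49₎ = 4.44.
Upper: z₀ + z₂ = 1.957; 1 − a(z₀+z₂) = 1.1429; argument = 2.0244 → 2.02; α₂ = 0.9783; rank = 391; θ*₍391₎ = 6.14.

(4.44, 6.14)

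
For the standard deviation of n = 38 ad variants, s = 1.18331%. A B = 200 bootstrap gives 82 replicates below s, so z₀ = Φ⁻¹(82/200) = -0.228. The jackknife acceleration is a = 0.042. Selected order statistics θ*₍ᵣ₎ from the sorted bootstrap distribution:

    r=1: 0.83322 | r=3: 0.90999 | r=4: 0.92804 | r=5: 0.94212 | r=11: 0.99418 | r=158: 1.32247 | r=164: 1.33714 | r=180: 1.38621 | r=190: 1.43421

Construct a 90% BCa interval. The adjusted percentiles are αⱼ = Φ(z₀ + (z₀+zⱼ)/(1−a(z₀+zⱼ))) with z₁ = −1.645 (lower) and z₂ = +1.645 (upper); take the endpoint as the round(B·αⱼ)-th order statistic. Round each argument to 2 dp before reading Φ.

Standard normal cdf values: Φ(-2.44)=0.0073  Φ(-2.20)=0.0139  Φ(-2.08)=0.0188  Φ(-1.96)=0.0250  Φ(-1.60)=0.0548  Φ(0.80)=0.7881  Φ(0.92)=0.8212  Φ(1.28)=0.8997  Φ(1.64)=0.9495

Lower: z₀ + z₁ = -0.228 + (-1.645) = -1.873; 1 − a(z₀+z₁) = 1 − (0.042)(-1.873) = 1.0787; argument = -0.228 + (-1.873)/1.0787 = -1.9644 → -1.96.
α₁ = Φ(-1.96) = 0.0250; rank = round(200 × 0.0250) = 5; θ*₍5₎ = 0.94212.
Upper: z₀ + z₂ = 1.417; 1 − a(z₀+z₂) = 0.9405; argument = 1.2787 → 1.28; α₂ = 0.8997; rank = 180; θ*₍180₎ = 1.38621.

(0.94212, 1.38621)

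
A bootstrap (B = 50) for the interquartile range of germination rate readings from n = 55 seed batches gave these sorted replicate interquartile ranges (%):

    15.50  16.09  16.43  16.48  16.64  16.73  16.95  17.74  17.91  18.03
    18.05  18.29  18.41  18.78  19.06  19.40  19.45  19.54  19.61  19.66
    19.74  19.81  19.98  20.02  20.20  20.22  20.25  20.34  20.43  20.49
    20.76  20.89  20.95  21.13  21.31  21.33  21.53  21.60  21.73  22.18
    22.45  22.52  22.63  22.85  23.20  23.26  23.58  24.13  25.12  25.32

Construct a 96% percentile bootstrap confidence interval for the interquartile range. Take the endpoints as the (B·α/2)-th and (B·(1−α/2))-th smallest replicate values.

(15.50, 25.12)

α = 0.04; lower rank = 50 × 0.020 = 1; upper rank = 50 × 0.980 = 49.
The 1st smallest replicate is 15.50; the 49th is 25.12.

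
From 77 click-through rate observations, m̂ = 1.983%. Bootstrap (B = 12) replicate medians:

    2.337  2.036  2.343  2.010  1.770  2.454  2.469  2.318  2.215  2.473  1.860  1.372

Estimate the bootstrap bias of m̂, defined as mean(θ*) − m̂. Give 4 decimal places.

mean(θ*) = (2.337 + 2.036 + 2.343 + 2.010 + 1.770 + 2.454 + 2.469 + 2.318 + 2.215 + 2.473 + 1.860 + 1.372) / 12 = 2.13808
bias = 2.13808 − 1.983

bias = +0.1551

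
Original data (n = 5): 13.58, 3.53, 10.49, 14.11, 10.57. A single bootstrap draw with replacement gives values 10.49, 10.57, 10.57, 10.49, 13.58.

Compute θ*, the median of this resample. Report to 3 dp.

θ* = 10.570

Sorted: 10.49, 10.49, 10.57, 10.57, 13.58
Median = middle value = 10.570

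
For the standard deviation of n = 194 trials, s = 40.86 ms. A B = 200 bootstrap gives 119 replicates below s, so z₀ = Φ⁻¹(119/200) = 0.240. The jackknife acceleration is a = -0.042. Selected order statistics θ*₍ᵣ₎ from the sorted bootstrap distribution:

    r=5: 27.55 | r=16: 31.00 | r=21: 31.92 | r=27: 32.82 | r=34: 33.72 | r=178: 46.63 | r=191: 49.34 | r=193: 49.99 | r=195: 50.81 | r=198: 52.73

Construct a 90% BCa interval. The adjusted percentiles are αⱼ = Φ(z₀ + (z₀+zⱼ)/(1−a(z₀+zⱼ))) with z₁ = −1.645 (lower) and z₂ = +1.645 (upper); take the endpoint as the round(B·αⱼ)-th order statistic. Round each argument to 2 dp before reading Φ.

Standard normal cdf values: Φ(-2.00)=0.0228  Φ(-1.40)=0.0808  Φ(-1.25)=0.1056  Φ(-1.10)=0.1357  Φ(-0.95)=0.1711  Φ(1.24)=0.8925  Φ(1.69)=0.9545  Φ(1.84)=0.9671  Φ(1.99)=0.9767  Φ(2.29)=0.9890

(31.92, 50.81)

Lower: z₀ + z₁ = 0.240 + (-1.645) = -1.405; 1 − a(z₀+z₁) = 1 − (-0.042)(-1.405) = 0.9410; argument = 0.240 + (-1.405)/0.9410 = -1.2531 → -1.25.
α₁ = Φ(-1.25) = 0.1056; rank = round(200 × 0.1056) = 21; θ*₍21₎ = 31.92.
Upper: z₀ + z₂ = 1.885; 1 − a(z₀+z₂) = 1.0792; argument = 1.9867 → 1.99; α₂ = 0.9767; rank = 195; θ*₍195₎ = 50.81.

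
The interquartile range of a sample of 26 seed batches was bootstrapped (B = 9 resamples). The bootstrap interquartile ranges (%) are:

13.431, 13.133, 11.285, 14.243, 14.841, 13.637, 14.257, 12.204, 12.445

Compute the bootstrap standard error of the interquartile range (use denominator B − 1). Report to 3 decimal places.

Bootstrap SE is the standard deviation of the 9 replicate interquartile ranges.
Mean of replicates: (13.431 + 13.133 + 11.285 + 14.243 + 14.841 + 13.637 + 14.257 + 12.204 + 12.445) / 9 = 119.4760 / 9 = 13.2751
Sum of squared deviations: (+0.1559)² + (−0.1421)² + (−1.9901)² + (+0.9679)² + (+1.5659)² + (+0.3619)² + (+0.9819)² + (−1.0711)² + (−0.8301)² = 10.3253
Variance = 10.3253 / 8 = 1.2907
SE* = √1.2907

SE* = 1.136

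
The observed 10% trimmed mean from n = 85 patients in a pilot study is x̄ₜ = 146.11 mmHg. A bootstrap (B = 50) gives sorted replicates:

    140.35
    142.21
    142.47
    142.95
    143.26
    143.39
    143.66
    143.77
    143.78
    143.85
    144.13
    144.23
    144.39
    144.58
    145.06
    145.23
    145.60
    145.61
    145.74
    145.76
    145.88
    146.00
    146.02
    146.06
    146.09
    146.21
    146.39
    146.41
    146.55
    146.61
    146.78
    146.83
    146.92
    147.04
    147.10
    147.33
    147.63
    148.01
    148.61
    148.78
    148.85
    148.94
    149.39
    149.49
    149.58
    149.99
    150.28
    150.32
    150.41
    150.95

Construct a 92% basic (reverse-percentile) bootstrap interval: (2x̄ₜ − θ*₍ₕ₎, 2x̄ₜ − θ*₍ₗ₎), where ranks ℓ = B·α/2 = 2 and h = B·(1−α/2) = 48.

(141.90, 150.01)

Percentile endpoints at ranks 2 and 48: θ*₍2₎ = 142.21, θ*₍48₎ = 150.32.
Basic interval reflects these around x̄ₜ:
  lower = 2 × 146.11 − 150.32 = 141.90
  upper = 2 × 146.11 − 142.21 = 150.01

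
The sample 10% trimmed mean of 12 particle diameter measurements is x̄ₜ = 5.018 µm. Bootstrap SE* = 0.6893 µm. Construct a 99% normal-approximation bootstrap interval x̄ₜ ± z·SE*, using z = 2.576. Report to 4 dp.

(3.2424, 6.7936)

Margin = 2.576 × 0.6893 = 1.77564
Interval: 5.018 ± 1.77564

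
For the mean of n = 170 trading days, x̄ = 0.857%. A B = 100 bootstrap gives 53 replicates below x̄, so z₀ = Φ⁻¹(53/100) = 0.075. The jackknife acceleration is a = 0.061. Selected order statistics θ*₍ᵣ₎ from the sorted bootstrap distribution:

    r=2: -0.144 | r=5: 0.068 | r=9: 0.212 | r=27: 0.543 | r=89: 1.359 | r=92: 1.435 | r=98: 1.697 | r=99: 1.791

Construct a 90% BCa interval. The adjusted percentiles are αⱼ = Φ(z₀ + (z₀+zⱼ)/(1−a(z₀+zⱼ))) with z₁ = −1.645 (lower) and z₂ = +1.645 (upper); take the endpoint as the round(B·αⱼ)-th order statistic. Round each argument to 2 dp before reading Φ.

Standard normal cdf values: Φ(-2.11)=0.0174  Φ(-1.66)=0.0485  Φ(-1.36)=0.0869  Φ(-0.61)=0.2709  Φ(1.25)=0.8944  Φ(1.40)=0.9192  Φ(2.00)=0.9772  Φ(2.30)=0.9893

Lower: z₀ + z₁ = 0.075 + (-1.645) = -1.570; 1 − a(z₀+z₁) = 1 − (0.061)(-1.570) = 1.0958; argument = 0.075 + (-1.570)/1.0958 = -1.3578 → -1.36.
α₁ = Φ(-1.36) = 0.0869; rank = round(100 × 0.0869) = 9; θ*₍9₎ = 0.212.
Upper: z₀ + z₂ = 1.720; 1 − a(z₀+z₂) = 0.8951; argument = 1.9966 → 2.00; α₂ = 0.9772; rank = 98; θ*₍98₎ = 1.697.

(0.212, 1.697)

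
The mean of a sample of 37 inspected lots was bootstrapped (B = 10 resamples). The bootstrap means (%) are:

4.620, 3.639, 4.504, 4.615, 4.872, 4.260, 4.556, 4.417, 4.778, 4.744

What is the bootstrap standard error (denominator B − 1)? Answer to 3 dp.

SE* = 0.351

Bootstrap SE is the standard deviation of the 10 replicate means.
Mean of replicates: (4.620 + 3.639 + 4.504 + 4.615 + 4.872 + 4.260 + 4.556 + 4.417 + 4.778 + 4.744) / 10 = 45.0050 / 10 = 4.5005
Sum of squared deviations: (+0.1195)² + (−0.8615)² + (+0.0035)² + (+0.1145)² + (+0.3715)² + (−0.2405)² + (+0.0555)² + (−0.0835)² + (+0.2775)² + (+0.2435)² = 1.1118
Variance = 1.1118 / 9 = 0.1235
SE* = √0.1235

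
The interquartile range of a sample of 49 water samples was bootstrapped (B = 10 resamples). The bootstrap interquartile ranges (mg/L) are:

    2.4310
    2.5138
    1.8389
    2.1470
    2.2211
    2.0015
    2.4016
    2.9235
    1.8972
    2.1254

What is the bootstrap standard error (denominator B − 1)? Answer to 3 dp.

SE* = 0.327

Bootstrap SE is the standard deviation of the 10 replicate interquartile ranges.
Mean of replicates: (2.4310 + 2.5138 + 1.8389 + 2.1470 + 2.2211 + 2.0015 + 2.4016 + 2.9235 + 1.8972 + 2.1254) / 10 = 22.50100 / 10 = 2.25010
Sum of squared deviations: (+0.18090)² + (+0.26370)² + (−0.41120)² + (−0.10310)² + (−0.02900)² + (−0.24860)² + (+0.15150)² + (+0.67340)² + (−0.35290)² + (−0.12470)² = 0.96113
Variance = 0.96113 / 9 = 0.10679
SE* = √0.10679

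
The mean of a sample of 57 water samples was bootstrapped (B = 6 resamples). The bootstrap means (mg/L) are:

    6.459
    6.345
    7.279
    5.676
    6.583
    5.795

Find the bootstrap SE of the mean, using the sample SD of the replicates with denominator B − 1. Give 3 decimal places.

Bootstrap SE is the standard deviation of the 6 replicate means.
Mean of replicates: (6.459 + 6.345 + 7.279 + 5.676 + 6.583 + 5.795) / 6 = 38.1370 / 6 = 6.3562
Sum of squared deviations: (+0.1028)² + (−0.0112)² + (+0.9228)² + (−0.6802)² + (+0.2268)² + (−0.5612)² = 1.6913
Variance = 1.6913 / 5 = 0.3383
SE* = √0.3383

SE* = 0.582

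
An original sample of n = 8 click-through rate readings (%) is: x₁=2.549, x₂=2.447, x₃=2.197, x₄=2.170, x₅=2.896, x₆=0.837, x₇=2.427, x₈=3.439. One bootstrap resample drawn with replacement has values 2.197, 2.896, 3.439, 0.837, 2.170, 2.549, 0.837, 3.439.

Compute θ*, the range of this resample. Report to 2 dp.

θ* = 2.60

Range = 3.439 − 0.837 = 2.60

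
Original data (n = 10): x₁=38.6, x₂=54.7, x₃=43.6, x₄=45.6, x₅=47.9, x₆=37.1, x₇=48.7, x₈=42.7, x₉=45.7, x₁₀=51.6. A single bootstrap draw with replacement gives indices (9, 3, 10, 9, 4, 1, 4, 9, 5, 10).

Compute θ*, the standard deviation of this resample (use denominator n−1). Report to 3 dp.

Resample values: 45.7, 43.6, 51.6, 45.7, 45.6, 38.6, 45.6, 45.7, 47.9, 51.6.
Mean = 46.1600; sum of squared deviations = 127.1840
s² = 127.1840 / 9 = 14.1316
s = √14.1316 = 3.759

θ* = 3.759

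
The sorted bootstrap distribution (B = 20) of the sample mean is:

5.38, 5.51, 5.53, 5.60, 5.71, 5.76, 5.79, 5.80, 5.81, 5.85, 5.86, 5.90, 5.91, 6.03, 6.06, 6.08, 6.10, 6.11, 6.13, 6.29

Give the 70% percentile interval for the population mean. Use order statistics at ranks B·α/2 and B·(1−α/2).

(5.53, 6.10)

α = 0.30; lower rank = 20 × 0.150 = 3; upper rank = 20 × 0.850 = 17.
The 3rd smallest replicate is 5.53; the 17th is 6.10.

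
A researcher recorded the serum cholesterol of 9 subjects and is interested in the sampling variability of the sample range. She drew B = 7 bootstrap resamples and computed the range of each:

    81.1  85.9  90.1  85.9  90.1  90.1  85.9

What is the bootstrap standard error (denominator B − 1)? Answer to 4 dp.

Bootstrap SE is the standard deviation of the 7 replicate ranges.
Mean of replicates: (81.1 + 85.9 + 90.1 + 85.9 + 90.1 + 90.1 + 85.9) / 7 = 609.10000 / 7 = 87.01429
Sum of squared deviations: (−5.91429)² + (−1.11429)² + (+3.08571)² + (−1.11429)² + (+3.08571)² + (+3.08571)² + (−1.11429)² = 67.26857
Variance = 67.26857 / 6 = 11.21143
SE* = √11.21143

SE* = 3.3483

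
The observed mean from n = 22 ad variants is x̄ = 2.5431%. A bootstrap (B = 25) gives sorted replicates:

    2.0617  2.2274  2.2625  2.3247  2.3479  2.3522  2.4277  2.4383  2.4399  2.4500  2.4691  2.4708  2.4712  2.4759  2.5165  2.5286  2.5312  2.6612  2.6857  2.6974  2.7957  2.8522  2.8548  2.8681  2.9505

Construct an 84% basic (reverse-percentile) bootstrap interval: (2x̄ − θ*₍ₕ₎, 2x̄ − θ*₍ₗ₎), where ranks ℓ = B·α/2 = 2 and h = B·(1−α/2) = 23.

(2.2314, 2.8588)

Percentile endpoints at ranks 2 and 23: θ*₍2₎ = 2.2274, θ*₍23₎ = 2.8548.
Basic interval reflects these around x̄:
  lower = 2 × 2.5431 − 2.8548 = 2.2314
  upper = 2 × 2.5431 − 2.2274 = 2.8588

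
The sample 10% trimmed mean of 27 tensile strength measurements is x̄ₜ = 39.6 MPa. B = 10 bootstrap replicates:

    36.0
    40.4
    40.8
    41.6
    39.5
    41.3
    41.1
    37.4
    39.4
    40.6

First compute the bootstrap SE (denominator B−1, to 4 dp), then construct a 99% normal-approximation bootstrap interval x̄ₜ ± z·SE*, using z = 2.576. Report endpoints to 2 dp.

(34.93, 44.27)

Mean of replicates = 39.8100; sum of squared deviations = 29.6290; SE* = √(29.6290/9) = 1.8144
Margin = 2.576 × 1.8144 = 4.674
Interval: 39.6 ± 4.674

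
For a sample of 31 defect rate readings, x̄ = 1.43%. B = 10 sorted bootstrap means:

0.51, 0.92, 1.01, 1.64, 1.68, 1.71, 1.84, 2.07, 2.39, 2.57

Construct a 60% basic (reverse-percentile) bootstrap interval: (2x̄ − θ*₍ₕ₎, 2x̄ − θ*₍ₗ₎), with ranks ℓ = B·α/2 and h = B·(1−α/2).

Percentile endpoints at ranks 2 and 8: θ*₍2₎ = 0.92, θ*₍8₎ = 2.07.
Basic interval reflects these around x̄:
  lower = 2 × 1.43 − 2.07 = 0.79
  upper = 2 × 1.43 − 0.92 = 1.94

(0.79, 1.94)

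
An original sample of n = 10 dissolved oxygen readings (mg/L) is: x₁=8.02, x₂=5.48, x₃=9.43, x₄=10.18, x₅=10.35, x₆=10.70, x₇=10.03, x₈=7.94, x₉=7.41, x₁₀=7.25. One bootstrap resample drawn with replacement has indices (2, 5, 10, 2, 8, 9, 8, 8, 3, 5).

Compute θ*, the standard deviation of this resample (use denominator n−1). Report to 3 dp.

θ* = 1.722

Resample values: 5.48, 10.35, 7.25, 5.48, 7.94, 7.41, 7.94, 7.94, 9.43, 10.35.
Mean = 7.9570; sum of squared deviations = 26.6936
s² = 26.6936 / 9 = 2.9660
s = √2.9660 = 1.722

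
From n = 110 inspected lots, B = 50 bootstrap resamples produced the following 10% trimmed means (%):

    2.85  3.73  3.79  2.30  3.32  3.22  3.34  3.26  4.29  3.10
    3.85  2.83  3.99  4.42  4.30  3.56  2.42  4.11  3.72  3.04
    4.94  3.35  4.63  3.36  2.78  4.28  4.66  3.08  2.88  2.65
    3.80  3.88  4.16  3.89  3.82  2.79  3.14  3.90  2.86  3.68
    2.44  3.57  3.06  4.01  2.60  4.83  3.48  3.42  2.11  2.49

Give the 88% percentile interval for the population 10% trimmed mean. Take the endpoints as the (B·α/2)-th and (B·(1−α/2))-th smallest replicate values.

Sorted replicates: 2.11, 2.30, 2.42, 2.44, 2.49, 2.60, 2.65, 2.78, 2.79, 2.83, 2.85, 2.86, 2.88, 3.04, 3.06, 3.08, 3.10, 3.14, 3.22, 3.26, 3.32, 3.34, 3.35, 3.36, 3.42, 3.48, 3.56, 3.57, 3.68, 3.72, 3.73, 3.79, 3.80, 3.82, 3.85, 3.88, 3.89, 3.90, 3.99, 4.01, 4.11, 4.16, 4.28, 4.29, 4.30, 4.42, 4.63, 4.66, 4.83, 4.94
α = 0.12; lower rank = 50 × 0.060 = 3; upper rank = 50 × 0.940 = 47.
The 3rd smallest replicate is 2.42; the 47th is 4.63.

(2.42, 4.63)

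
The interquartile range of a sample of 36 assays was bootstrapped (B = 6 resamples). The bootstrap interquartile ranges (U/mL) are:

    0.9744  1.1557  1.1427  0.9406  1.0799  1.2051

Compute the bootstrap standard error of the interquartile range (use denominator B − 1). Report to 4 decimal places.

SE* = 0.1057

Bootstrap SE is the standard deviation of the 6 replicate interquartile ranges.
Mean of replicates: (0.9744 + 1.1557 + 1.1427 + 0.9406 + 1.0799 + 1.2051) / 6 = 6.49840 / 6 = 1.08307
Sum of squared deviations: (−0.10867)² + (+0.07263)² + (+0.05963)² + (−0.14247)² + (−0.00317)² + (+0.12203)² = 0.05584
Variance = 0.05584 / 5 = 0.01117
SE* = √0.01117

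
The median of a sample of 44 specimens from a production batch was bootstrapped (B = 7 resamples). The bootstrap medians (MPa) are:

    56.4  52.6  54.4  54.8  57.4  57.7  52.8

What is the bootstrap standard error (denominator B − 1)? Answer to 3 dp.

SE* = 2.075

Bootstrap SE is the standard deviation of the 7 replicate medians.
Mean of replicates: (56.4 + 52.6 + 54.4 + 54.8 + 57.4 + 57.7 + 52.8) / 7 = 386.1000 / 7 = 55.1571
Sum of squared deviations: (+1.2429)² + (−2.5571)² + (−0.7571)² + (−0.3571)² + (+2.2429)² + (+2.5429)² + (−2.3571)² = 25.8371
Variance = 25.8371 / 6 = 4.3062
SE* = √4.3062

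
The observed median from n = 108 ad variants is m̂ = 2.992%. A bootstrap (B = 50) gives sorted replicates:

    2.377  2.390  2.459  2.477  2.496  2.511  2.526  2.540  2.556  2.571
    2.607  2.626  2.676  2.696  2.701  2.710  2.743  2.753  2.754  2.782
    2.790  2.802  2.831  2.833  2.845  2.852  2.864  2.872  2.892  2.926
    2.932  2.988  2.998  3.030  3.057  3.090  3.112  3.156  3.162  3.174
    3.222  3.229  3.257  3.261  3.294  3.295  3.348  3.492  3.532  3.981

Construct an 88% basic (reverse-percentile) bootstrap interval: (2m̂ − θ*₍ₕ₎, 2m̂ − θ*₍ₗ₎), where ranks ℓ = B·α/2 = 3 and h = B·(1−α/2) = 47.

(2.636, 3.525)

Percentile endpoints at ranks 3 and 47: θ*₍3₎ = 2.459, θ*₍47₎ = 3.348.
Basic interval reflects these around m̂:
  lower = 2 × 2.992 − 3.348 = 2.636
  upper = 2 × 2.992 − 2.459 = 3.525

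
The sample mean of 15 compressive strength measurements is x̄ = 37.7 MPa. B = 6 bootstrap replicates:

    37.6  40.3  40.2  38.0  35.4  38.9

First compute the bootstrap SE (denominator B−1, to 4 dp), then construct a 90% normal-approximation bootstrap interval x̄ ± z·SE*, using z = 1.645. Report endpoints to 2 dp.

Mean of replicates = 38.4000; sum of squared deviations = 16.9000; SE* = √(16.9000/5) = 1.8385
Margin = 1.645 × 1.8385 = 3.024
Interval: 37.7 ± 3.024

(34.68, 40.72)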